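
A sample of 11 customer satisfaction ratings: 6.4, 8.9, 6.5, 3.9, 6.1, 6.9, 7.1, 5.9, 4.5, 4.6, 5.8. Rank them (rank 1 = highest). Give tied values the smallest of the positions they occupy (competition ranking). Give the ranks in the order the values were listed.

5, 1, 4, 11, 6, 3, 2, 7, 10, 9, 8

Sorted (descending): 8.9, 7.1, 6.9, 6.5, 6.4, 6.1, 5.9, 5.8, 4.6, 4.5, 3.9
No ties — each value takes its position as its rank.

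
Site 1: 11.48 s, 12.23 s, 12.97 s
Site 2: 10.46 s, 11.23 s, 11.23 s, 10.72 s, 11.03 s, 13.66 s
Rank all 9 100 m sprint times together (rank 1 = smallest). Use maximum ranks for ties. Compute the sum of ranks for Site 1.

21

Sorted (ascending): 10.46, 10.72, 11.03, 11.23, 11.23, 11.48, 12.23, 12.97, 13.66
The 2 values of 11.23 occupy positions 4–5 → each gets rank 5.
Site 1 values → pooled ranks: 11.48→6, 12.23→7, 12.97→8
Rank sum = 6 + 7 + 8 = 21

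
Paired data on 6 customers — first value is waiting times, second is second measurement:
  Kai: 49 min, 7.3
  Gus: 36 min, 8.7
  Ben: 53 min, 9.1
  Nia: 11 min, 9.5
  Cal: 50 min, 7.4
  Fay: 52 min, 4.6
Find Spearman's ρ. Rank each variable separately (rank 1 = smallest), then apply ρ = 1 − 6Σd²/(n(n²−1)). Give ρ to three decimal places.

-0.371

Ranks of variable 1: 3, 2, 6, 1, 4, 5
Ranks of variable 2: 2, 4, 5, 6, 3, 1
d = r₁ − r₂: 1, -2, 1, -5, 1, 4
d²: 1, 4, 1, 25, 1, 16; Σd² = 48
ρ = 1 − 6·48/(6·35) = 1 − 288/210 = -0.371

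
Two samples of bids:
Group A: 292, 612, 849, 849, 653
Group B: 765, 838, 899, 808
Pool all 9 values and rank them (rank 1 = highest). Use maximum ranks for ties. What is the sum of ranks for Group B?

16

Sorted (descending): 899, 849, 849, 838, 808, 765, 653, 612, 292
The 2 values of 849 occupy positions 2–3 → each gets rank 3.
Group B values → pooled ranks: 765→6, 838→4, 899→1, 808→5
Rank sum = 6 + 4 + 1 + 5 = 16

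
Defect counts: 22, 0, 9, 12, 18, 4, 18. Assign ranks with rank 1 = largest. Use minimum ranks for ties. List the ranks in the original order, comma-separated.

Sorted (descending): 22, 18, 18, 12, 9, 4, 0
The 2 values of 18 occupy positions 2–3 → each gets rank 2.

1, 7, 5, 4, 2, 6, 2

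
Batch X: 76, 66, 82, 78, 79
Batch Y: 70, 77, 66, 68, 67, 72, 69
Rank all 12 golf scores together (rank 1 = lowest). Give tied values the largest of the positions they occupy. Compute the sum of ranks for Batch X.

Sorted (ascending): 66, 66, 67, 68, 69, 70, 72, 76, 77, 78, 79, 82
The 2 values of 66 occupy positions 1–2 → each gets rank 2.
Batch X values → pooled ranks: 76→8, 66→2, 82→12, 78→10, 79→11
Rank sum = 8 + 2 + 12 + 10 + 11 = 43

43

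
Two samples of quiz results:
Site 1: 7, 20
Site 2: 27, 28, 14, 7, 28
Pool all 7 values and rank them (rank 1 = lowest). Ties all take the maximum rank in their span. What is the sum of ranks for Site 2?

Sorted (ascending): 7, 7, 14, 20, 27, 28, 28
The 2 values of 7 occupy positions 1–2 → each gets rank 2.
The 2 values of 28 occupy positions 6–7 → each gets rank 7.
Site 2 values → pooled ranks: 27→5, 28→7, 14→3, 7→2, 28→7
Rank sum = 5 + 7 + 3 + 2 + 7 = 24

24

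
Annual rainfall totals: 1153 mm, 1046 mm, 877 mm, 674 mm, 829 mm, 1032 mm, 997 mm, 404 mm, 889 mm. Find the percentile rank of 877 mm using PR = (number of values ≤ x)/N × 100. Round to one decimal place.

N = 9.
Strictly below 877: 3. Equal to 877: 1.
PR = 4/9 × 100 = 44.4

44.4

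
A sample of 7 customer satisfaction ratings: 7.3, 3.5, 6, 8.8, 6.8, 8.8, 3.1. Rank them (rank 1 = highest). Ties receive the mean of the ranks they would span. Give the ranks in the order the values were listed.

3, 6, 5, 1.5, 4, 1.5, 7

Sorted (descending): 8.8, 8.8, 7.3, 6.8, 6, 3.5, 3.1
The 2 values of 8.8 occupy positions 1–2 → average rank (1+2)/2 = 1.5.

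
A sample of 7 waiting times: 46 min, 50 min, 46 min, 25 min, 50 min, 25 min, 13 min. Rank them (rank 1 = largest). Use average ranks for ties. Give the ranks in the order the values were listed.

3.5, 1.5, 3.5, 5.5, 1.5, 5.5, 7

Sorted (descending): 50, 50, 46, 46, 25, 25, 13
The 2 values of 50 occupy positions 1–2 → average rank (1+2)/2 = 1.5.
The 2 values of 46 occupy positions 3–4 → average rank (3+4)/2 = 3.5.
The 2 values of 25 occupy positions 5–6 → average rank (5+6)/2 = 5.5.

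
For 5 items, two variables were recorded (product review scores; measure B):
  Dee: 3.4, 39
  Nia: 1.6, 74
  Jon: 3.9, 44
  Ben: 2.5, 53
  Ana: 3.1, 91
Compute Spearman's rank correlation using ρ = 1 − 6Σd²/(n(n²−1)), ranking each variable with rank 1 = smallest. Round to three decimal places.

-0.600

Ranks of variable 1: 4, 1, 5, 2, 3
Ranks of variable 2: 1, 4, 2, 3, 5
d = r₁ − r₂: 3, -3, 3, -1, -2
d²: 9, 9, 9, 1, 4; Σd² = 32
ρ = 1 − 6·32/(5·24) = 1 − 192/120 = -0.600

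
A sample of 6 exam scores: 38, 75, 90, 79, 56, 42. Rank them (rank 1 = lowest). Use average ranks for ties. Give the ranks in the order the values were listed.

Sorted (ascending): 38, 42, 56, 75, 79, 90
No ties — each value takes its position as its rank.

1, 4, 6, 5, 3, 2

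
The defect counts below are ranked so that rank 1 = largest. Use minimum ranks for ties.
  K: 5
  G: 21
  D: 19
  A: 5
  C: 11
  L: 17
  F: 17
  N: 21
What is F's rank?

Sorted (descending): 21, 21, 19, 17, 17, 11, 5, 5
The 2 values of 21 occupy positions 1–2 → each gets rank 1.
The 2 values of 17 occupy positions 4–5 → each gets rank 4.
The 2 values of 5 occupy positions 7–8 → each gets rank 7.
F has value 17 → rank 4.

4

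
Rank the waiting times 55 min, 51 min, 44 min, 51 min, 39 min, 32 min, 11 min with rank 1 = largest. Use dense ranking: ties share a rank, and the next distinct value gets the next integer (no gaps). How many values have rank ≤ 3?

Sorted (descending): 55, 51, 51, 44, 39, 32, 11
The 2 values of 51 share dense rank 2.
Remaining distinct values take the next consecutive integers.
Ranks ≤ 3: {1, 2, 2, 3} → 4 values.

4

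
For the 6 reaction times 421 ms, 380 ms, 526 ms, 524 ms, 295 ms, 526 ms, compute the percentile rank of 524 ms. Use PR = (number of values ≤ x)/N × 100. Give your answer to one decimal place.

66.7

N = 6.
Strictly below 524: 3. Equal to 524: 1.
PR = 4/6 × 100 = 66.7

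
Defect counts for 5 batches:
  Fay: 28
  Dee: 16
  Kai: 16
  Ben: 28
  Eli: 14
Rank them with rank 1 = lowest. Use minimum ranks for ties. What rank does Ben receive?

Sorted (ascending): 14, 16, 16, 28, 28
The 2 values of 16 occupy positions 2–3 → each gets rank 2.
The 2 values of 28 occupy positions 4–5 → each gets rank 4.
Ben has value 28 → rank 4.

4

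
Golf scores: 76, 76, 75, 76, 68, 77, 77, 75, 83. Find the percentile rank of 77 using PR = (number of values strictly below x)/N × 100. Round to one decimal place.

66.7

N = 9.
Strictly below 77: 6. Equal to 77: 2.
PR = 6/9 × 100 = 66.7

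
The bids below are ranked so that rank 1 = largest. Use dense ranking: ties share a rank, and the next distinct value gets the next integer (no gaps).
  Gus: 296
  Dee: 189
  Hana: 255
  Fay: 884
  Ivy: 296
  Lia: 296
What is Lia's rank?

2

Sorted (descending): 884, 296, 296, 296, 255, 189
The 3 values of 296 share dense rank 2.
Remaining distinct values take the next consecutive integers.
Lia has value 296 → rank 2.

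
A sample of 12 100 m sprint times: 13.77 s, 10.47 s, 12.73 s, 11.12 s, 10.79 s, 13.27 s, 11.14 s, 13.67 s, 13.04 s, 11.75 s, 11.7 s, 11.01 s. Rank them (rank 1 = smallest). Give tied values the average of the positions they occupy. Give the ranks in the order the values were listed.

12, 1, 8, 4, 2, 10, 5, 11, 9, 7, 6, 3

Sorted (ascending): 10.47, 10.79, 11.01, 11.12, 11.14, 11.7, 11.75, 12.73, 13.04, 13.27, 13.67, 13.77
No ties — each value takes its position as its rank.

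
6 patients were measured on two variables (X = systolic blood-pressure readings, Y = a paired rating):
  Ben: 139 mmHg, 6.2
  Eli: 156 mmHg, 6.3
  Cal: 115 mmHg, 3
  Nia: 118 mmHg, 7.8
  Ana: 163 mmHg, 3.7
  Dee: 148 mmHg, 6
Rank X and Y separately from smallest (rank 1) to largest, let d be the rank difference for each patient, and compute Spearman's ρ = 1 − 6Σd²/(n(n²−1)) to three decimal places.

0.029

Ranks of variable 1: 3, 5, 1, 2, 6, 4
Ranks of variable 2: 4, 5, 1, 6, 2, 3
d = r₁ − r₂: -1, 0, 0, -4, 4, 1
d²: 1, 0, 0, 16, 16, 1; Σd² = 34
ρ = 1 − 6·34/(6·35) = 1 − 204/210 = 0.029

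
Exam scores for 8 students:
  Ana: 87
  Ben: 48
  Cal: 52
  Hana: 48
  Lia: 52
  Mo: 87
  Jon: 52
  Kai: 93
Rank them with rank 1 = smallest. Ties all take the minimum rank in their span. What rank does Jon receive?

Sorted (ascending): 48, 48, 52, 52, 52, 87, 87, 93
The 2 values of 48 occupy positions 1–2 → each gets rank 1.
The 3 values of 52 occupy positions 3–5 → each gets rank 3.
The 2 values of 87 occupy positions 6–7 → each gets rank 6.
Jon has value 52 → rank 3.

3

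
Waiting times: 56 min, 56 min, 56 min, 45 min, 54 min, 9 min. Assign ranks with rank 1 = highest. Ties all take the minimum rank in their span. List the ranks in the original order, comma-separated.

Sorted (descending): 56, 56, 56, 54, 45, 9
The 3 values of 56 occupy positions 1–3 → each gets rank 1.

1, 1, 1, 5, 4, 6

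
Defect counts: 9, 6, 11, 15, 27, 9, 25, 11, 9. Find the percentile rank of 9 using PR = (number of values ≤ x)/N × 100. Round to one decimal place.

N = 9.
Strictly below 9: 1. Equal to 9: 3.
PR = 4/9 × 100 = 44.4

44.4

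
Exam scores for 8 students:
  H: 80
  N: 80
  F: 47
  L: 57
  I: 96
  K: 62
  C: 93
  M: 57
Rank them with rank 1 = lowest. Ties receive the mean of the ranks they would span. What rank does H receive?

5.5

Sorted (ascending): 47, 57, 57, 62, 80, 80, 93, 96
The 2 values of 57 occupy positions 2–3 → average rank (2+3)/2 = 2.5.
The 2 values of 80 occupy positions 5–6 → average rank (5+6)/2 = 5.5.
H has value 80 → rank 5.5.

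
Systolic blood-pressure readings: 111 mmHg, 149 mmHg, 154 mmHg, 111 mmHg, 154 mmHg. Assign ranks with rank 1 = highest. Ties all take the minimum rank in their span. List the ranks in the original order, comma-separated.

Sorted (descending): 154, 154, 149, 111, 111
The 2 values of 154 occupy positions 1–2 → each gets rank 1.
The 2 values of 111 occupy positions 4–5 → each gets rank 4.

4, 3, 1, 4, 1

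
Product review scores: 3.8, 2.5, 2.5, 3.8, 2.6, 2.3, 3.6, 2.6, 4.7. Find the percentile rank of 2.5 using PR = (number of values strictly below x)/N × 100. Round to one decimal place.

11.1

N = 9.
Strictly below 2.5: 1. Equal to 2.5: 2.
PR = 1/9 × 100 = 11.1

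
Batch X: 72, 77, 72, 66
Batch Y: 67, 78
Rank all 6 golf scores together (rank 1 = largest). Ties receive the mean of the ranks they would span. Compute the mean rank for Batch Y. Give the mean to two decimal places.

Sorted (descending): 78, 77, 72, 72, 67, 66
The 2 values of 72 occupy positions 3–4 → average rank (3+4)/2 = 3.5.
Batch Y values → pooled ranks: 67→5, 78→1
Mean rank = (5 + 1) / 2 = 3.00

3.00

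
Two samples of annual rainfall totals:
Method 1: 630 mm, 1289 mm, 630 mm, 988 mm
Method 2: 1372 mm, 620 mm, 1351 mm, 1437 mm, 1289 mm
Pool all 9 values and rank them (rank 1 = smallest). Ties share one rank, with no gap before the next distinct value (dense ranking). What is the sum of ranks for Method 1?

Sorted (ascending): 620, 630, 630, 988, 1289, 1289, 1351, 1372, 1437
The 2 values of 630 share dense rank 2.
The 2 values of 1289 share dense rank 4.
Remaining distinct values take the next consecutive integers.
Method 1 values → pooled ranks: 630→2, 1289→4, 630→2, 988→3
Rank sum = 2 + 4 + 2 + 3 = 11

11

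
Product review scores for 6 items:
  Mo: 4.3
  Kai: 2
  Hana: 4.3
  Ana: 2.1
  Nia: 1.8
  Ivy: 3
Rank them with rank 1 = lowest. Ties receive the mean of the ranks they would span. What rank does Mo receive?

5.5

Sorted (ascending): 1.8, 2, 2.1, 3, 4.3, 4.3
The 2 values of 4.3 occupy positions 5–6 → average rank (5+6)/2 = 5.5.
Mo has value 4.3 → rank 5.5.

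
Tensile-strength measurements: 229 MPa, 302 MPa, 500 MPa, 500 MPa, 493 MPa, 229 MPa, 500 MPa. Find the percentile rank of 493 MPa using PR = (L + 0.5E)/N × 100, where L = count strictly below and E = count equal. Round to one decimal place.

50.0

N = 7.
Strictly below 493: 3. Equal to 493: 1.
PR = (3 + 0.5·1)/7 × 100 = 50.0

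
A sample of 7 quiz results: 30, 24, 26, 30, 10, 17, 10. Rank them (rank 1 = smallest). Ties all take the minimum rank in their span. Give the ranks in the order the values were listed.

6, 4, 5, 6, 1, 3, 1

Sorted (ascending): 10, 10, 17, 24, 26, 30, 30
The 2 values of 10 occupy positions 1–2 → each gets rank 1.
The 2 values of 30 occupy positions 6–7 → each gets rank 6.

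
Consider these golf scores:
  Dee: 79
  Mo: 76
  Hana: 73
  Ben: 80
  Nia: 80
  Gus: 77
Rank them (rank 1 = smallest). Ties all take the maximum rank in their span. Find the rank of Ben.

6

Sorted (ascending): 73, 76, 77, 79, 80, 80
The 2 values of 80 occupy positions 5–6 → each gets rank 6.
Ben has value 80 → rank 6.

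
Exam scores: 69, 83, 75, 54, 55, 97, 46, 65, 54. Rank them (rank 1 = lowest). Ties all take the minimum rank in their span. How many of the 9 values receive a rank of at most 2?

Sorted (ascending): 46, 54, 54, 55, 65, 69, 75, 83, 97
The 2 values of 54 occupy positions 2–3 → each gets rank 2.
Ranks ≤ 2: {1, 2, 2} → 3 values.

3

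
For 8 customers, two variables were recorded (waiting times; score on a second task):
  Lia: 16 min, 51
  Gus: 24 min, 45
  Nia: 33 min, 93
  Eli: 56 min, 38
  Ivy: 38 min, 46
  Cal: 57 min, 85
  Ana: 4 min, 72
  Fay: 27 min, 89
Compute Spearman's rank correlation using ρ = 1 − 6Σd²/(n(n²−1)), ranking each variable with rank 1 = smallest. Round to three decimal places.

Ranks of variable 1: 2, 3, 5, 7, 6, 8, 1, 4
Ranks of variable 2: 4, 2, 8, 1, 3, 6, 5, 7
d = r₁ − r₂: -2, 1, -3, 6, 3, 2, -4, -3
d²: 4, 1, 9, 36, 9, 4, 16, 9; Σd² = 88
ρ = 1 − 6·88/(8·63) = 1 − 528/504 = -0.048

-0.048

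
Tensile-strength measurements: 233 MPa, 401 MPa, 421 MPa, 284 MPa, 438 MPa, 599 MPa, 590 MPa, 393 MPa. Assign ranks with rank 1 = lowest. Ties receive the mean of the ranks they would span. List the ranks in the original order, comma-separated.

1, 4, 5, 2, 6, 8, 7, 3

Sorted (ascending): 233, 284, 393, 401, 421, 438, 590, 599
No ties — each value takes its position as its rank.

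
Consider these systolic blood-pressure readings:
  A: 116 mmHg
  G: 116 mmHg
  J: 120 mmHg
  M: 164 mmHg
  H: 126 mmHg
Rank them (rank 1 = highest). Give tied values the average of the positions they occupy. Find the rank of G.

Sorted (descending): 164, 126, 120, 116, 116
The 2 values of 116 occupy positions 4–5 → average rank (4+5)/2 = 4.5.
G has value 116 mmHg → rank 4.5.

4.5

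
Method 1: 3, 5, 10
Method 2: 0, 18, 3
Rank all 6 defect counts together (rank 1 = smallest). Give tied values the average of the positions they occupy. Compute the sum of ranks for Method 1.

11.5

Sorted (ascending): 0, 3, 3, 5, 10, 18
The 2 values of 3 occupy positions 2–3 → average rank (2+3)/2 = 2.5.
Method 1 values → pooled ranks: 3→2.5, 5→4, 10→5
Rank sum = 2.5 + 4 + 5 = 11.5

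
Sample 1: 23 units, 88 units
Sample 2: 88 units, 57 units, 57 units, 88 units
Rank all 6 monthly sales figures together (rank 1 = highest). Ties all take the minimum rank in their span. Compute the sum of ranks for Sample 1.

7

Sorted (descending): 88, 88, 88, 57, 57, 23
The 3 values of 88 occupy positions 1–3 → each gets rank 1.
The 2 values of 57 occupy positions 4–5 → each gets rank 4.
Sample 1 values → pooled ranks: 23→6, 88→1
Rank sum = 6 + 1 = 7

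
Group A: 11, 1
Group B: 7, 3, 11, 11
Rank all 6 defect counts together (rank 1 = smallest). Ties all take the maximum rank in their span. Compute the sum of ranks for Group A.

7

Sorted (ascending): 1, 3, 7, 11, 11, 11
The 3 values of 11 occupy positions 4–6 → each gets rank 6.
Group A values → pooled ranks: 11→6, 1→1
Rank sum = 6 + 1 = 7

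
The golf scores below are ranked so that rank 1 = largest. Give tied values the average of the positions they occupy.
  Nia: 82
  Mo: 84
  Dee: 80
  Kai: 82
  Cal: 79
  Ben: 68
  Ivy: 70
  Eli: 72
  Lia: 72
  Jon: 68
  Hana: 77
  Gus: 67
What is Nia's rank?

Sorted (descending): 84, 82, 82, 80, 79, 77, 72, 72, 70, 68, 68, 67
The 2 values of 82 occupy positions 2–3 → average rank (2+3)/2 = 2.5.
The 2 values of 72 occupy positions 7–8 → average rank (7+8)/2 = 7.5.
The 2 values of 68 occupy positions 10–11 → average rank (10+11)/2 = 10.5.
Nia has value 82 → rank 2.5.

2.5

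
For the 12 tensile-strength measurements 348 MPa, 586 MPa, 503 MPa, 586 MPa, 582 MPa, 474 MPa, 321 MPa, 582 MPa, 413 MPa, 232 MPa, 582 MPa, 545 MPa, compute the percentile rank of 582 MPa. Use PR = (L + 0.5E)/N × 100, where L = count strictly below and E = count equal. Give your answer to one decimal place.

70.8

N = 12.
Strictly below 582: 7. Equal to 582: 3.
PR = (7 + 0.5·3)/12 × 100 = 70.8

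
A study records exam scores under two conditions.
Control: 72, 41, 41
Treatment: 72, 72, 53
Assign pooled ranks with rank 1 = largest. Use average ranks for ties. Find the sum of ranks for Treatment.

Sorted (descending): 72, 72, 72, 53, 41, 41
The 3 values of 72 occupy positions 1–3 → average rank 2.
The 2 values of 41 occupy positions 5–6 → average rank (5+6)/2 = 5.5.
Treatment values → pooled ranks: 72→2, 72→2, 53→4
Rank sum = 2 + 2 + 4 = 8

8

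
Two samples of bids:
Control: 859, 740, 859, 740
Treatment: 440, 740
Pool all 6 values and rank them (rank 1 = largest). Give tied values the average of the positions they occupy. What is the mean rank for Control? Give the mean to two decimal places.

2.75

Sorted (descending): 859, 859, 740, 740, 740, 440
The 2 values of 859 occupy positions 1–2 → average rank (1+2)/2 = 1.5.
The 3 values of 740 occupy positions 3–5 → average rank 4.
Control values → pooled ranks: 859→1.5, 740→4, 859→1.5, 740→4
Mean rank = (1.5 + 4 + 1.5 + 4) / 4 = 2.75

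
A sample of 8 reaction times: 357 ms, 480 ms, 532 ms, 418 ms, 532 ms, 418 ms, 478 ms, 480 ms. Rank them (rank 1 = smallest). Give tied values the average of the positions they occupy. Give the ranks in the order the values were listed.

Sorted (ascending): 357, 418, 418, 478, 480, 480, 532, 532
The 2 values of 418 occupy positions 2–3 → average rank (2+3)/2 = 2.5.
The 2 values of 480 occupy positions 5–6 → average rank (5+6)/2 = 5.5.
The 2 values of 532 occupy positions 7–8 → average rank (7+8)/2 = 7.5.

1, 5.5, 7.5, 2.5, 7.5, 2.5, 4, 5.5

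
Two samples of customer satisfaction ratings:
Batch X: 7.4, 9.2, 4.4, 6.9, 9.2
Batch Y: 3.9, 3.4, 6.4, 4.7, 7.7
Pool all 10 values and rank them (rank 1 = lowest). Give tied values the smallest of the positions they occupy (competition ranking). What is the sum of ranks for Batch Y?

20

Sorted (ascending): 3.4, 3.9, 4.4, 4.7, 6.4, 6.9, 7.4, 7.7, 9.2, 9.2
The 2 values of 9.2 occupy positions 9–10 → each gets rank 9.
Batch Y values → pooled ranks: 3.9→2, 3.4→1, 6.4→5, 4.7→4, 7.7→8
Rank sum = 2 + 1 + 5 + 4 + 8 = 20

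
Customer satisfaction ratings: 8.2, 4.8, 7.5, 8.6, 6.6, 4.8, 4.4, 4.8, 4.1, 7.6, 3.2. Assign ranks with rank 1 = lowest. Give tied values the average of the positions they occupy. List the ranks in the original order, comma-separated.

10, 5, 8, 11, 7, 5, 3, 5, 2, 9, 1

Sorted (ascending): 3.2, 4.1, 4.4, 4.8, 4.8, 4.8, 6.6, 7.5, 7.6, 8.2, 8.6
The 3 values of 4.8 occupy positions 4–6 → average rank 5.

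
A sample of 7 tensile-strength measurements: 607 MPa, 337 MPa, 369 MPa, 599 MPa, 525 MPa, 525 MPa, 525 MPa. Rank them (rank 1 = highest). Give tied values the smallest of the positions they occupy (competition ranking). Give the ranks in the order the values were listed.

Sorted (descending): 607, 599, 525, 525, 525, 369, 337
The 3 values of 525 occupy positions 3–5 → each gets rank 3.

1, 7, 6, 2, 3, 3, 3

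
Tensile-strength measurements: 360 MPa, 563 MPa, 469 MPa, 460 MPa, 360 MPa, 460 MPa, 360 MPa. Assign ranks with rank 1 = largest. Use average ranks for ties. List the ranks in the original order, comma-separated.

6, 1, 2, 3.5, 6, 3.5, 6

Sorted (descending): 563, 469, 460, 460, 360, 360, 360
The 2 values of 460 occupy positions 3–4 → average rank (3+4)/2 = 3.5.
The 3 values of 360 occupy positions 5–7 → average rank 6.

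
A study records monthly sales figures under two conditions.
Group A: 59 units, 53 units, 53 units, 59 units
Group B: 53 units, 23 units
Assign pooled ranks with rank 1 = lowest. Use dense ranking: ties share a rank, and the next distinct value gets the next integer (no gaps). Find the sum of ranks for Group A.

Sorted (ascending): 23, 53, 53, 53, 59, 59
The 3 values of 53 share dense rank 2.
The 2 values of 59 share dense rank 3.
Remaining distinct values take the next consecutive integers.
Group A values → pooled ranks: 59→3, 53→2, 53→2, 59→3
Rank sum = 3 + 2 + 2 + 3 = 10

10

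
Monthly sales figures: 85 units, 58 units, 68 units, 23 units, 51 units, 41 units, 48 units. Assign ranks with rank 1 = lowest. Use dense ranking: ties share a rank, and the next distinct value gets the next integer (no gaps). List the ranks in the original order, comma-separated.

Sorted (ascending): 23, 41, 48, 51, 58, 68, 85
No ties — each value takes its position as its rank.

7, 5, 6, 1, 4, 2, 3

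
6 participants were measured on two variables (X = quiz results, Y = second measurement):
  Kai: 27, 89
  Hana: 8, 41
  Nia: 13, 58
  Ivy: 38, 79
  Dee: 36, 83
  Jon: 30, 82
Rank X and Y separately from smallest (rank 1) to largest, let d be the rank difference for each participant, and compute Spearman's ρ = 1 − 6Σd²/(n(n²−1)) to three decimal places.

Ranks of variable 1: 3, 1, 2, 6, 5, 4
Ranks of variable 2: 6, 1, 2, 3, 5, 4
d = r₁ − r₂: -3, 0, 0, 3, 0, 0
d²: 9, 0, 0, 9, 0, 0; Σd² = 18
ρ = 1 − 6·18/(6·35) = 1 − 108/210 = 0.486

0.486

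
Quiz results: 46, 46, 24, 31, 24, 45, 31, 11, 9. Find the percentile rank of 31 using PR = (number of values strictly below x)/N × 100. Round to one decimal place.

N = 9.
Strictly below 31: 4. Equal to 31: 2.
PR = 4/9 × 100 = 44.4

44.4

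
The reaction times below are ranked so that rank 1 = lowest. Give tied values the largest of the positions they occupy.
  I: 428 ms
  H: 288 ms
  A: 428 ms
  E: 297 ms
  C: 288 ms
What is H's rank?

2

Sorted (ascending): 288, 288, 297, 428, 428
The 2 values of 288 occupy positions 1–2 → each gets rank 2.
The 2 values of 428 occupy positions 4–5 → each gets rank 5.
H has value 288 ms → rank 2.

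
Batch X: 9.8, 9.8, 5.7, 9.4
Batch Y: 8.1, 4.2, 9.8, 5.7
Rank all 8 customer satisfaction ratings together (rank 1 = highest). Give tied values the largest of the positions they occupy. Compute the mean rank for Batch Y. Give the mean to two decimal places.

Sorted (descending): 9.8, 9.8, 9.8, 9.4, 8.1, 5.7, 5.7, 4.2
The 3 values of 9.8 occupy positions 1–3 → each gets rank 3.
The 2 values of 5.7 occupy positions 6–7 → each gets rank 7.
Batch Y values → pooled ranks: 8.1→5, 4.2→8, 9.8→3, 5.7→7
Mean rank = (5 + 8 + 3 + 7) / 4 = 5.75

5.75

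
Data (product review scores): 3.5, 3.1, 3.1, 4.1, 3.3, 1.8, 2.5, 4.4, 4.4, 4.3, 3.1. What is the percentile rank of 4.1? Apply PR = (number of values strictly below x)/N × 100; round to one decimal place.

63.6

N = 11.
Strictly below 4.1: 7. Equal to 4.1: 1.
PR = 7/11 × 100 = 63.6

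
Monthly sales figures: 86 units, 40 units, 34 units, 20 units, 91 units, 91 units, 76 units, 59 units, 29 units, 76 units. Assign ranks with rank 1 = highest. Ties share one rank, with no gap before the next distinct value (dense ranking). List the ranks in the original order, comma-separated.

Sorted (descending): 91, 91, 86, 76, 76, 59, 40, 34, 29, 20
The 2 values of 91 share dense rank 1.
The 2 values of 76 share dense rank 3.
Remaining distinct values take the next consecutive integers.

2, 5, 6, 8, 1, 1, 3, 4, 7, 3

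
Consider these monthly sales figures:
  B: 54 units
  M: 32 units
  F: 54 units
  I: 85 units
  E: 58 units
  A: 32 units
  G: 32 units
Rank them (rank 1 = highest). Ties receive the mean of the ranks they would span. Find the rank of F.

3.5

Sorted (descending): 85, 58, 54, 54, 32, 32, 32
The 2 values of 54 occupy positions 3–4 → average rank (3+4)/2 = 3.5.
The 3 values of 32 occupy positions 5–7 → average rank 6.
F has value 54 units → rank 3.5.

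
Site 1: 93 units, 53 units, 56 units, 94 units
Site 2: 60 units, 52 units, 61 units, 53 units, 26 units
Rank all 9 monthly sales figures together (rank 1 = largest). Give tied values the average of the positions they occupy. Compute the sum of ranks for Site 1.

Sorted (descending): 94, 93, 61, 60, 56, 53, 53, 52, 26
The 2 values of 53 occupy positions 6–7 → average rank (6+7)/2 = 6.5.
Site 1 values → pooled ranks: 93→2, 53→6.5, 56→5, 94→1
Rank sum = 2 + 6.5 + 5 + 1 = 14.5

14.5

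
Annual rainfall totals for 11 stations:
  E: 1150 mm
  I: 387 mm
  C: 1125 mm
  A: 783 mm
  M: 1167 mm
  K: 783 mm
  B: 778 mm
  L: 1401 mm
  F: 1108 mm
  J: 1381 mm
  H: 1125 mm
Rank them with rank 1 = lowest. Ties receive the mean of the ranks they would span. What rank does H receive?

Sorted (ascending): 387, 778, 783, 783, 1108, 1125, 1125, 1150, 1167, 1381, 1401
The 2 values of 783 occupy positions 3–4 → average rank (3+4)/2 = 3.5.
The 2 values of 1125 occupy positions 6–7 → average rank (6+7)/2 = 6.5.
H has value 1125 mm → rank 6.5.

6.5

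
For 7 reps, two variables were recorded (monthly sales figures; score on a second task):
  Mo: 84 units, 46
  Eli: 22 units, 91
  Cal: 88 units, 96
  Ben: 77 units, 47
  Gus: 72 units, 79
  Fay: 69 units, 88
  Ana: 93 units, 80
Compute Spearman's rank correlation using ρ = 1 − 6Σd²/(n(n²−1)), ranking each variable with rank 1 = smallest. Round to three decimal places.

Ranks of variable 1: 5, 1, 6, 4, 3, 2, 7
Ranks of variable 2: 1, 6, 7, 2, 3, 5, 4
d = r₁ − r₂: 4, -5, -1, 2, 0, -3, 3
d²: 16, 25, 1, 4, 0, 9, 9; Σd² = 64
ρ = 1 − 6·64/(7·48) = 1 − 384/336 = -0.143

-0.143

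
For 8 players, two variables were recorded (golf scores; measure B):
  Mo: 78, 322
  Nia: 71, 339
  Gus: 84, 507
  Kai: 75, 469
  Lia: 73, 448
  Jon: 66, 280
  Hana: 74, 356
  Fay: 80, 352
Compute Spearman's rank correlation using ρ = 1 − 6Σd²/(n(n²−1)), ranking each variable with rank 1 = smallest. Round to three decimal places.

Ranks of variable 1: 6, 2, 8, 5, 3, 1, 4, 7
Ranks of variable 2: 2, 3, 8, 7, 6, 1, 5, 4
d = r₁ − r₂: 4, -1, 0, -2, -3, 0, -1, 3
d²: 16, 1, 0, 4, 9, 0, 1, 9; Σd² = 40
ρ = 1 − 6·40/(8·63) = 1 − 240/504 = 0.524

0.524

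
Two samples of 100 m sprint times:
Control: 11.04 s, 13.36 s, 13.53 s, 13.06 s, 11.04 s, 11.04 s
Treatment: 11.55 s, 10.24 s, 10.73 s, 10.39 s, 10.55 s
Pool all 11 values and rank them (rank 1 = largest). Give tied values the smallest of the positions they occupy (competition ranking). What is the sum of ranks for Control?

21

Sorted (descending): 13.53, 13.36, 13.06, 11.55, 11.04, 11.04, 11.04, 10.73, 10.55, 10.39, 10.24
The 3 values of 11.04 occupy positions 5–7 → each gets rank 5.
Control values → pooled ranks: 11.04→5, 13.36→2, 13.53→1, 13.06→3, 11.04→5, 11.04→5
Rank sum = 5 + 2 + 1 + 3 + 5 + 5 = 21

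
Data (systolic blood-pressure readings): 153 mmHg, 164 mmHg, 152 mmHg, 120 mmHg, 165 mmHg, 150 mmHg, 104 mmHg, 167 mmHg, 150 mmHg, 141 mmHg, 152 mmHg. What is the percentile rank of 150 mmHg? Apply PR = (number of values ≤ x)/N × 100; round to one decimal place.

N = 11.
Strictly below 150: 3. Equal to 150: 2.
PR = 5/11 × 100 = 45.5

45.5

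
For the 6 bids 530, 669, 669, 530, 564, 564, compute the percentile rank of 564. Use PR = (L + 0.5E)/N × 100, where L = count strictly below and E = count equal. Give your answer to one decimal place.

50.0

N = 6.
Strictly below 564: 2. Equal to 564: 2.
PR = (2 + 0.5·2)/6 × 100 = 50.0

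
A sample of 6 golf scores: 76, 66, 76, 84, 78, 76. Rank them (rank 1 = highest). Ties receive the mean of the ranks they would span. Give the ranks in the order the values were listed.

4, 6, 4, 1, 2, 4

Sorted (descending): 84, 78, 76, 76, 76, 66
The 3 values of 76 occupy positions 3–5 → average rank 4.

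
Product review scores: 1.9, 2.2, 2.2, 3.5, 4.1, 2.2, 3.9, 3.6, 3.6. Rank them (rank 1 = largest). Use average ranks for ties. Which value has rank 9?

Sorted (descending): 4.1, 3.9, 3.6, 3.6, 3.5, 2.2, 2.2, 2.2, 1.9
The 2 values of 3.6 occupy positions 3–4 → average rank (3+4)/2 = 3.5.
The 3 values of 2.2 occupy positions 6–8 → average rank 7.
Rank 9 → value 1.9.

1.9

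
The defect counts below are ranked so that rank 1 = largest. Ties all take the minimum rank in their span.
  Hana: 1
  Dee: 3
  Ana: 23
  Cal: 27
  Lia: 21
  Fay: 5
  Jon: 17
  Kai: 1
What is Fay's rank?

Sorted (descending): 27, 23, 21, 17, 5, 3, 1, 1
The 2 values of 1 occupy positions 7–8 → each gets rank 7.
Fay has value 5 → rank 5.

5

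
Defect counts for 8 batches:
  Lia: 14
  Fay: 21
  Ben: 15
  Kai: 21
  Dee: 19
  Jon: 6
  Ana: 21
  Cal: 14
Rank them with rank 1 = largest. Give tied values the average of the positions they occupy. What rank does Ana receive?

Sorted (descending): 21, 21, 21, 19, 15, 14, 14, 6
The 3 values of 21 occupy positions 1–3 → average rank 2.
The 2 values of 14 occupy positions 6–7 → average rank (6+7)/2 = 6.5.
Ana has value 21 → rank 2.

2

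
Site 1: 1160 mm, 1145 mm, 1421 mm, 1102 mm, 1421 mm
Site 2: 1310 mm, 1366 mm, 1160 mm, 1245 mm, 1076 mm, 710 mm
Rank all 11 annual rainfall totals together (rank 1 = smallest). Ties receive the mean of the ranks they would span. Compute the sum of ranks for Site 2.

32.5

Sorted (ascending): 710, 1076, 1102, 1145, 1160, 1160, 1245, 1310, 1366, 1421, 1421
The 2 values of 1160 occupy positions 5–6 → average rank (5+6)/2 = 5.5.
The 2 values of 1421 occupy positions 10–11 → average rank (10+11)/2 = 10.5.
Site 2 values → pooled ranks: 1310→8, 1366→9, 1160→5.5, 1245→7, 1076→2, 710→1
Rank sum = 8 + 9 + 5.5 + 7 + 2 + 1 = 32.5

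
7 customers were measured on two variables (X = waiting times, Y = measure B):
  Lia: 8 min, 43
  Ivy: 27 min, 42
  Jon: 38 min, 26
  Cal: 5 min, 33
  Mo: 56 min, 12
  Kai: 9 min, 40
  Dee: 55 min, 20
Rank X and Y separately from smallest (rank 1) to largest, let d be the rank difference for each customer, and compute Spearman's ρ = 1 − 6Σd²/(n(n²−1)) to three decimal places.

Ranks of variable 1: 2, 4, 5, 1, 7, 3, 6
Ranks of variable 2: 7, 6, 3, 4, 1, 5, 2
d = r₁ − r₂: -5, -2, 2, -3, 6, -2, 4
d²: 25, 4, 4, 9, 36, 4, 16; Σd² = 98
ρ = 1 − 6·98/(7·48) = 1 − 588/336 = -0.750

-0.750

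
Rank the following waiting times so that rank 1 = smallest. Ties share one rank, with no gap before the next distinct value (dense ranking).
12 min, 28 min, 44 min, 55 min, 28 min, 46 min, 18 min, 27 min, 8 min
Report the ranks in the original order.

2, 5, 6, 8, 5, 7, 3, 4, 1

Sorted (ascending): 8, 12, 18, 27, 28, 28, 44, 46, 55
The 2 values of 28 share dense rank 5.
Remaining distinct values take the next consecutive integers.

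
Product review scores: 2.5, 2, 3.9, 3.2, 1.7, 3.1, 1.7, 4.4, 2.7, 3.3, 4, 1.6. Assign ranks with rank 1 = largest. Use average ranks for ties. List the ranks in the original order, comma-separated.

8, 9, 3, 5, 10.5, 6, 10.5, 1, 7, 4, 2, 12

Sorted (descending): 4.4, 4, 3.9, 3.3, 3.2, 3.1, 2.7, 2.5, 2, 1.7, 1.7, 1.6
The 2 values of 1.7 occupy positions 10–11 → average rank (10+11)/2 = 10.5.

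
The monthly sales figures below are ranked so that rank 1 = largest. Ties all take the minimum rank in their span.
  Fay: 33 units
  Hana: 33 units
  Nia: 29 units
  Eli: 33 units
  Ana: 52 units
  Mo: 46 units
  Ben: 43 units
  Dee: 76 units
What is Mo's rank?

Sorted (descending): 76, 52, 46, 43, 33, 33, 33, 29
The 3 values of 33 occupy positions 5–7 → each gets rank 5.
Mo has value 46 units → rank 3.

3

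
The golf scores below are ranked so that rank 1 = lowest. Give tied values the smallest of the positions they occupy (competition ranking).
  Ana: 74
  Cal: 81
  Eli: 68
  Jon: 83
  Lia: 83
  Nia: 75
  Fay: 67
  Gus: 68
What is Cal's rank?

6

Sorted (ascending): 67, 68, 68, 74, 75, 81, 83, 83
The 2 values of 68 occupy positions 2–3 → each gets rank 2.
The 2 values of 83 occupy positions 7–8 → each gets rank 7.
Cal has value 81 → rank 6.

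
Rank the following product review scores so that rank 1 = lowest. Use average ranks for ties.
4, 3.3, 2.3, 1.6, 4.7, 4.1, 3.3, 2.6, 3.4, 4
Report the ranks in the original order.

Sorted (ascending): 1.6, 2.3, 2.6, 3.3, 3.3, 3.4, 4, 4, 4.1, 4.7
The 2 values of 3.3 occupy positions 4–5 → average rank (4+5)/2 = 4.5.
The 2 values of 4 occupy positions 7–8 → average rank (7+8)/2 = 7.5.

7.5, 4.5, 2, 1, 10, 9, 4.5, 3, 6, 7.5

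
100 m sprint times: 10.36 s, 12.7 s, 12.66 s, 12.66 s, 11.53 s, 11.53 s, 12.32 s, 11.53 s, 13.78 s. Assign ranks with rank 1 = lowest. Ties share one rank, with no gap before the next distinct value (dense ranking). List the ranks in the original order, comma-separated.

Sorted (ascending): 10.36, 11.53, 11.53, 11.53, 12.32, 12.66, 12.66, 12.7, 13.78
The 3 values of 11.53 share dense rank 2.
The 2 values of 12.66 share dense rank 4.
Remaining distinct values take the next consecutive integers.

1, 5, 4, 4, 2, 2, 3, 2, 6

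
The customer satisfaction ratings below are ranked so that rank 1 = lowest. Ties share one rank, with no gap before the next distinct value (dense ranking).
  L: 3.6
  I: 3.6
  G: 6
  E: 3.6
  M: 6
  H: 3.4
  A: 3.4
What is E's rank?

Sorted (ascending): 3.4, 3.4, 3.6, 3.6, 3.6, 6, 6
The 2 values of 3.4 share dense rank 1.
The 3 values of 3.6 share dense rank 2.
The 2 values of 6 share dense rank 3.
E has value 3.6 → rank 2.

2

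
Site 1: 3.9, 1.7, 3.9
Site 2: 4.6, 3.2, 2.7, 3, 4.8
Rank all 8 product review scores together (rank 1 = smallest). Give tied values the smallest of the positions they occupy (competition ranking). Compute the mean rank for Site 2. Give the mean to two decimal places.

4.80

Sorted (ascending): 1.7, 2.7, 3, 3.2, 3.9, 3.9, 4.6, 4.8
The 2 values of 3.9 occupy positions 5–6 → each gets rank 5.
Site 2 values → pooled ranks: 4.6→7, 3.2→4, 2.7→2, 3→3, 4.8→8
Mean rank = (7 + 4 + 2 + 3 + 8) / 5 = 4.80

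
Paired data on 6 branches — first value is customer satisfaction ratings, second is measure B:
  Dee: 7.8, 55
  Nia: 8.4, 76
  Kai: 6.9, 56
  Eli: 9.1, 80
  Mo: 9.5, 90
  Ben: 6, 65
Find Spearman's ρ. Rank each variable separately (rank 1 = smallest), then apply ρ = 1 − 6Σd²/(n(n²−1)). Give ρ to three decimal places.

Ranks of variable 1: 3, 4, 2, 5, 6, 1
Ranks of variable 2: 1, 4, 2, 5, 6, 3
d = r₁ − r₂: 2, 0, 0, 0, 0, -2
d²: 4, 0, 0, 0, 0, 4; Σd² = 8
ρ = 1 − 6·8/(6·35) = 1 − 48/210 = 0.771

0.771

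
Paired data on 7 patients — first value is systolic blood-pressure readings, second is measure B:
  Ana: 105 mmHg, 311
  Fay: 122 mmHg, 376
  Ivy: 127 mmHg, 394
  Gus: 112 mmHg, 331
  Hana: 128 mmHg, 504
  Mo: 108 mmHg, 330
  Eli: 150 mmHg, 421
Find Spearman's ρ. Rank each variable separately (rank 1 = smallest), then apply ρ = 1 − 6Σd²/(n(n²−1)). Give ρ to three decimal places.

0.964

Ranks of variable 1: 1, 4, 5, 3, 6, 2, 7
Ranks of variable 2: 1, 4, 5, 3, 7, 2, 6
d = r₁ − r₂: 0, 0, 0, 0, -1, 0, 1
d²: 0, 0, 0, 0, 1, 0, 1; Σd² = 2
ρ = 1 − 6·2/(7·48) = 1 − 12/336 = 0.964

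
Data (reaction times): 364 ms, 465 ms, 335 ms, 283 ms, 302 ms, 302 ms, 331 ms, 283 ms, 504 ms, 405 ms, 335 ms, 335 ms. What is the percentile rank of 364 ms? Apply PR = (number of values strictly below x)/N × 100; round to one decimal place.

N = 12.
Strictly below 364: 8. Equal to 364: 1.
PR = 8/12 × 100 = 66.7

66.7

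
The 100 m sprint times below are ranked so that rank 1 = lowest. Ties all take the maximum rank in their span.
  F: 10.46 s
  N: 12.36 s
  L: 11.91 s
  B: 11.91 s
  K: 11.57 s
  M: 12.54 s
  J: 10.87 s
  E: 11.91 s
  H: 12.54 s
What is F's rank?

1

Sorted (ascending): 10.46, 10.87, 11.57, 11.91, 11.91, 11.91, 12.36, 12.54, 12.54
The 3 values of 11.91 occupy positions 4–6 → each gets rank 6.
The 2 values of 12.54 occupy positions 8–9 → each gets rank 9.
F has value 10.46 s → rank 1.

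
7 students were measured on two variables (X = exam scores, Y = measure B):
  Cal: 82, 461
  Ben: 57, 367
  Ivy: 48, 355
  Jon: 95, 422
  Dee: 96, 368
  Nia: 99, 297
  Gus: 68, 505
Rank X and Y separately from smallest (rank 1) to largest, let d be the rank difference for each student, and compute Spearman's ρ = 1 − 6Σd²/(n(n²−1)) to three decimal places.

Ranks of variable 1: 4, 2, 1, 5, 6, 7, 3
Ranks of variable 2: 6, 3, 2, 5, 4, 1, 7
d = r₁ − r₂: -2, -1, -1, 0, 2, 6, -4
d²: 4, 1, 1, 0, 4, 36, 16; Σd² = 62
ρ = 1 − 6·62/(7·48) = 1 − 372/336 = -0.107

-0.107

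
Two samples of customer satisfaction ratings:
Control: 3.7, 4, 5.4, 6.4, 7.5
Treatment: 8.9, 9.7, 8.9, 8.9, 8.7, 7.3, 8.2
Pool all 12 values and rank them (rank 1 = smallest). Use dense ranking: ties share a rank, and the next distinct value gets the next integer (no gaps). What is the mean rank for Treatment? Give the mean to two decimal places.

8.14

Sorted (ascending): 3.7, 4, 5.4, 6.4, 7.3, 7.5, 8.2, 8.7, 8.9, 8.9, 8.9, 9.7
The 3 values of 8.9 share dense rank 9.
Remaining distinct values take the next consecutive integers.
Treatment values → pooled ranks: 8.9→9, 9.7→10, 8.9→9, 8.9→9, 8.7→8, 7.3→5, 8.2→7
Mean rank = (9 + 10 + 9 + 9 + 8 + 5 + 7) / 7 = 8.14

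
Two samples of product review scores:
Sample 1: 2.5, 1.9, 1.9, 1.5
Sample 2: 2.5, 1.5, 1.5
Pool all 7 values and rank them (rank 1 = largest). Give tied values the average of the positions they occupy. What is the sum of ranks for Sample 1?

Sorted (descending): 2.5, 2.5, 1.9, 1.9, 1.5, 1.5, 1.5
The 2 values of 2.5 occupy positions 1–2 → average rank (1+2)/2 = 1.5.
The 2 values of 1.9 occupy positions 3–4 → average rank (3+4)/2 = 3.5.
The 3 values of 1.5 occupy positions 5–7 → average rank 6.
Sample 1 values → pooled ranks: 2.5→1.5, 1.9→3.5, 1.9→3.5, 1.5→6
Rank sum = 1.5 + 3.5 + 3.5 + 6 = 14.5

14.5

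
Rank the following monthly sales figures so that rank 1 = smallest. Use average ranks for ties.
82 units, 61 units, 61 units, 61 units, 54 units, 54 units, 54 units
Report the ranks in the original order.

Sorted (ascending): 54, 54, 54, 61, 61, 61, 82
The 3 values of 54 occupy positions 1–3 → average rank 2.
The 3 values of 61 occupy positions 4–6 → average rank 5.

7, 5, 5, 5, 2, 2, 2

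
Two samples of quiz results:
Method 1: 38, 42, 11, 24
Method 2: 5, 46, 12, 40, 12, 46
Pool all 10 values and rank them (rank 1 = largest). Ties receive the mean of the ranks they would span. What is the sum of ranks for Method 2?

32

Sorted (descending): 46, 46, 42, 40, 38, 24, 12, 12, 11, 5
The 2 values of 46 occupy positions 1–2 → average rank (1+2)/2 = 1.5.
The 2 values of 12 occupy positions 7–8 → average rank (7+8)/2 = 7.5.
Method 2 values → pooled ranks: 5→10, 46→1.5, 12→7.5, 40→4, 12→7.5, 46→1.5
Rank sum = 10 + 1.5 + 7.5 + 4 + 7.5 + 1.5 = 32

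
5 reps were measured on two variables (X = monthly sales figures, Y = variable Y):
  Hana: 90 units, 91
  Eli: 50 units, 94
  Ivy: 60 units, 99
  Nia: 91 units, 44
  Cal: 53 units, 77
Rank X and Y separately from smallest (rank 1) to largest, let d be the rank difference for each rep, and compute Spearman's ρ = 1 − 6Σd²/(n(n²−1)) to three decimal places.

-0.500

Ranks of variable 1: 4, 1, 3, 5, 2
Ranks of variable 2: 3, 4, 5, 1, 2
d = r₁ − r₂: 1, -3, -2, 4, 0
d²: 1, 9, 4, 16, 0; Σd² = 30
ρ = 1 − 6·30/(5·24) = 1 − 180/120 = -0.500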